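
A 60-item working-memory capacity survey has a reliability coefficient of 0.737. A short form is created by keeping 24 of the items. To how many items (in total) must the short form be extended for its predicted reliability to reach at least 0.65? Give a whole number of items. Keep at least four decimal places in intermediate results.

Short-form reliability: n = 24/60 = 0.4000; r_24 = n·r/(1+(n−1)r) ≈ 0.5285
Then solve for n' with r_old = 0.5285, r_target = 0.65: n' = 0.65(1 − 0.5285)/[0.5285(1 − 0.65)] = 1.6568
Total items = 1.6568 × 24 = 39.76, rounded up to 40.

40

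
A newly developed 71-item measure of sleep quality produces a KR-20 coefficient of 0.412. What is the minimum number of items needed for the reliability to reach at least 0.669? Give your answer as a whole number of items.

Invert Spearman-Brown to solve for n:
n = r*(1 − r) / [ r (1 − r*) ]
n = [0.669 × 0.588] / [0.412 × 0.331]
n = 0.393372 / 0.136372 ≈ 2.8846
Items needed = n × 71 = 2.8846 × 71 ≈ 204.81 → round up to 205

205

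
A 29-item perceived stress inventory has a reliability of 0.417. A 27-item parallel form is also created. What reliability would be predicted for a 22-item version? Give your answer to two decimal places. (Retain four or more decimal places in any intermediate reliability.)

0.35

The 27-item form is not needed; work directly from the 29-item form with n = 22/29 = 0.7586.
r_{22} = n·r / (1 + (n − 1)·r) = 0.3163 / 0.8993 ≈ 0.3517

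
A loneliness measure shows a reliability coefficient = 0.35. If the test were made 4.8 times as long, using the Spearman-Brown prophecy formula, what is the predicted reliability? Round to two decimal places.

Spearman-Brown: r_new = n·r / (1 + (n − 1)·r)
r_new = 4.8·0.35 / [1 + (4.8 − 1)·0.35]
     = 1.6800 / 2.3300 = 0.7210

0.72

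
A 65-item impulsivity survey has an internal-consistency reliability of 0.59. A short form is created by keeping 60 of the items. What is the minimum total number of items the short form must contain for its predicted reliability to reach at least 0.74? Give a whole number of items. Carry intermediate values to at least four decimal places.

Short-form reliability: n = 60/65 = 0.9231; r_60 = n·r/(1+(n−1)r) ≈ 0.5705
Length factor from the short form to reach 0.74: n' = 0.74(1 − 0.5705) / [0.5705(1 − 0.74)] ≈ 2.1427
Items = 2.1427 × 60 ≈ 128.56 → 129

129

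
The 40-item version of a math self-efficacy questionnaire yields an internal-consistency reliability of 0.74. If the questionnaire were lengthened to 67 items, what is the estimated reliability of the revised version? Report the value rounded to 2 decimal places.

The new length is 67/40 = 1.675 times the old.
Apply the Spearman-Brown prophecy formula, r' = nr / [1 + (n − 1)r]:
r_new = 1.675·0.74 / [1 + (1.675 − 1)·0.74]
     = 1.2395 / 1.4995 = 0.8266

0.83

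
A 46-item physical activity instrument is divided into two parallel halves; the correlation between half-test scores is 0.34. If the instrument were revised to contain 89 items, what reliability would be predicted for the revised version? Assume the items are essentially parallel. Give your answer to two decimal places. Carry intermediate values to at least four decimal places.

0.67

Spearman-Brown correction (n = 2): r_full = 2·0.34/(1 + 0.34) = 0.5075
Then adjust to 89 items: n = 89/46 = 1.9348
r_new = n·r_full / (1 + (n − 1)·r_full) = 0.9819 / 1.4744 ≈ 0.6660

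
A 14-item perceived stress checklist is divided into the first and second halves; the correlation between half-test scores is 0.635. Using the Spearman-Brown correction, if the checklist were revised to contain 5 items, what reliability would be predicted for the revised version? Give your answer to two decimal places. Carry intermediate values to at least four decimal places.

0.55

Spearman-Brown correction (n = 2): r_full = 2·0.635/(1 + 0.635) = 0.7768
Length factor from 14 to 5 items: n = 5/14 = 0.3571
r_new = n·r_full / (1 + (n − 1)·r_full) = 0.2774 / 0.5006 ≈ 0.5541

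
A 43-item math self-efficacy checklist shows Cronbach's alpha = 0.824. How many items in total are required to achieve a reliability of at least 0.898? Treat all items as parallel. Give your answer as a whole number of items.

Rearranging the Spearman-Brown formula for n,
n = r_target (1 − r_old) / [ r_old (1 − r_target) ]
n = [0.898 × 0.176] / [0.824 × 0.102]
  = 0.158048 / 0.084048 = 1.8804
Items needed = n × 43 = 1.8804 × 43 ≈ 80.86 → round up to 81

81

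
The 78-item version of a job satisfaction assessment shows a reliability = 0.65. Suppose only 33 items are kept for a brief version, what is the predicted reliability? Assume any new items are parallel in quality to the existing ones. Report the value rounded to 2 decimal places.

0.44

n = 33/78 = 0.4231
r_new = 0.4231·0.65 / [1 + (0.4231 − 1)·0.65]
     = 0.2750 / 0.6250 = 0.4400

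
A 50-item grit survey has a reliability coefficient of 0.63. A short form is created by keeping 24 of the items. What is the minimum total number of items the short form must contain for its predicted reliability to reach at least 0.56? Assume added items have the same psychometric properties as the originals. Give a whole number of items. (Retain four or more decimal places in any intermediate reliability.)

Short-form reliability: n = 24/50 = 0.4800; r_24 = n·r/(1+(n−1)r) ≈ 0.4497
Length factor from the short form to reach 0.56: n' = 0.56(1 − 0.4497) / [0.4497(1 − 0.56)] ≈ 1.5574
Total items = 1.5574 × 24 = 37.38, rounded up to 38.

38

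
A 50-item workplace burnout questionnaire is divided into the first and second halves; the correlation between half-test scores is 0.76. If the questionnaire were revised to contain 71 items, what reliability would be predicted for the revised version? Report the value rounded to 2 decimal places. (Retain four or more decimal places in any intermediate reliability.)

0.90

First correct the split-half correlation to full-test reliability: r_full = 2 × 0.76 / (1 + 0.76) ≈ 0.8636
Then adjust to 71 items: n = 71/50 = 1.4200
r_new = n·r_full / (1 + (n − 1)·r_full) = 1.2263 / 1.3627 ≈ 0.8999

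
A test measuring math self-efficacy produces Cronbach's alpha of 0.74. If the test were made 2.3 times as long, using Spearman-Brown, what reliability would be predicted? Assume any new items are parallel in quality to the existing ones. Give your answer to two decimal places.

0.87

r_new = 2.3·0.74 / [1 + (2.3 − 1)·0.74]
     = 1.7020 / 1.9620 = 0.8675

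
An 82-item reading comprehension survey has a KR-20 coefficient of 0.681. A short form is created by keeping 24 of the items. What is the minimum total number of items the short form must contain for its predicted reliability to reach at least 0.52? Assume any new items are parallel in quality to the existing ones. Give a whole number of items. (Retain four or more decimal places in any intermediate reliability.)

42

First, r for the 24-item form: n = 24/82 = 0.2927, so r_24 = 0.2927·0.681/(1 + (0.2927 − 1)·0.681) = 0.3846
Then solve for n' with r_old = 0.3846, r_target = 0.52: n' = 0.52(1 − 0.3846)/[0.3846(1 − 0.52)] = 1.7334
Items = 1.7334 × 24 ≈ 41.60 → 42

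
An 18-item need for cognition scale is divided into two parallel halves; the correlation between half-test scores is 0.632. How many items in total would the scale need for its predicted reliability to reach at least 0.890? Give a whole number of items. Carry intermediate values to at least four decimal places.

Corrected full-test reliability: r_full = 2 × 0.632 / (1 + 0.632) ≈ 0.7745
Solve Spearman-Brown for n: n = 0.890(1 − 0.7745) / [0.7745(1 − 0.890)] = 2.3557
Items = 2.3557 × 18 ≈ 42.40 → 43

43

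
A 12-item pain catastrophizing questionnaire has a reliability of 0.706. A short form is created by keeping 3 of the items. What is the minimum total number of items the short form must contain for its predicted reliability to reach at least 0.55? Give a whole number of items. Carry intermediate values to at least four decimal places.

Short-form reliability: n = 3/12 = 0.2500; r_3 = n·r/(1+(n−1)r) ≈ 0.3751
Then solve for n' with r_old = 0.3751, r_target = 0.55: n' = 0.55(1 − 0.3751)/[0.3751(1 − 0.55)] = 2.0362
Items = 2.0362 × 3 ≈ 6.11 → 7

7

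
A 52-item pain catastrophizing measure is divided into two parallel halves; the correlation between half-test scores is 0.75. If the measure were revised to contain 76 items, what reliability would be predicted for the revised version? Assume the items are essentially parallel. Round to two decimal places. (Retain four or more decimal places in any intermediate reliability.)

0.90

First correct the split-half correlation to full-test reliability: r_full = 2 × 0.75 / (1 + 0.75) ≈ 0.8571
Then adjust to 76 items: n = 76/52 = 1.4615
r_new = n·r_full / (1 + (n − 1)·r_full) = 1.2527 / 1.3956 ≈ 0.8976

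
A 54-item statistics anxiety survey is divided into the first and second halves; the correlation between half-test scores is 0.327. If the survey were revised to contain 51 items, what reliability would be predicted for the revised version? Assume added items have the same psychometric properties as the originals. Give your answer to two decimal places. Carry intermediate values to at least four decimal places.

First correct the split-half correlation to full-test reliability: r_full = 2 × 0.327 / (1 + 0.327) ≈ 0.4928
Length factor from 54 to 51 items: n = 51/54 = 0.9444
r_new = n·r_full / (1 + (n − 1)·r_full) = 0.4654 / 0.9726 ≈ 0.4785

0.48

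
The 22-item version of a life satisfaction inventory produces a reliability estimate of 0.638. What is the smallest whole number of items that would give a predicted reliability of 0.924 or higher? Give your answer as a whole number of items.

n = 0.924(1 − 0.638) / [0.638(1 − 0.924)]
n = 0.334488 / 0.048488 ≈ 6.8984
Items needed = n × 22 = 6.8984 × 22 ≈ 151.76 → round up to 152

152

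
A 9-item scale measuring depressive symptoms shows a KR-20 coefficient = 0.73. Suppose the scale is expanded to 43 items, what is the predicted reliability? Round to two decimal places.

Length ratio n = 43/9 = 4.7778
r_new = (4.7778 × 0.73) / (1 + (4.7778 − 1) × 0.73)
     = 3.4878 / 3.7578 = 0.9281

0.93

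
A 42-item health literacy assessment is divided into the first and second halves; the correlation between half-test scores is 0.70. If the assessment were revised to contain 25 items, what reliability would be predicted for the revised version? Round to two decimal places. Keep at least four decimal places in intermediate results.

Spearman-Brown correction (n = 2): r_full = 2·0.70/(1 + 0.70) = 0.8235
Then adjust to 25 items: n = 25/42 = 0.5952
r_new = n·r_full / (1 + (n − 1)·r_full) = 0.4901 / 0.6666 ≈ 0.7352

0.74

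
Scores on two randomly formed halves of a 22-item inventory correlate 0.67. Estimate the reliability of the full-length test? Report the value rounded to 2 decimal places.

0.80

Each half is half the length of the full test, so the full test is n = 2 times a half.
r_full = 2(0.67) / (1 + 0.67)
r_full = 1.3400 / 1.6700 ≈ 0.8024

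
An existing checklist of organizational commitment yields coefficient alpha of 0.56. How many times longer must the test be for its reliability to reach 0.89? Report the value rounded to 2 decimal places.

6.36

Rearranging the Spearman-Brown formula for n,
n = r_target (1 − r_old) / [ r_old (1 − r_target) ]
n = 0.89(1 − 0.56) / [0.56(1 − 0.89)]
  = 0.3916 / 0.0616 = 6.3571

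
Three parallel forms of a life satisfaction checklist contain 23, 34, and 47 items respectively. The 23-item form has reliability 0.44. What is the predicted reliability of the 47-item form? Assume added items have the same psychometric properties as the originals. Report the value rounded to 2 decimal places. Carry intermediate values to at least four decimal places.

0.62

Only the ratio of lengths matters: n = 47/23 = 2.0435
r_{47} = n·r / (1 + (n − 1)·r) = 0.8991 / 1.4591 ≈ 0.6162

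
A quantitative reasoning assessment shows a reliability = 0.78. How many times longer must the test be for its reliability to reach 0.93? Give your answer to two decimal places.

n = 0.93 × (1 − 0.78) / [ 0.78 × (1 − 0.93) ]
n = 0.2046 / 0.0546 ≈ 3.7473

3.75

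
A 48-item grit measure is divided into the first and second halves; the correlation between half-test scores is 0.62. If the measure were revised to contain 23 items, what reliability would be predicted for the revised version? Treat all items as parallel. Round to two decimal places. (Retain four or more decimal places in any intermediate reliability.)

First correct the split-half correlation to full-test reliability: r_full = 2 × 0.62 / (1 + 0.62) ≈ 0.7654
Then adjust to 23 items: n = 23/48 = 0.4792
r_new = n·r_full / (1 + (n − 1)·r_full) = 0.3668 / 0.6014 ≈ 0.6099

0.61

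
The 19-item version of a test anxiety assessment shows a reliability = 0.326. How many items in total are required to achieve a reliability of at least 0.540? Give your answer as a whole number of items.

Spearman-Brown solved for the length factor n:
n = r_target (1 − r_old) / [ r_old (1 − r_target) ]
n = [0.540 × 0.674] / [0.326 × 0.460]
n = 0.363960 / 0.149960 ≈ 2.4270
So the test needs 2.4270 × 19 ≈ 46.11 items; rounding up, 47.

47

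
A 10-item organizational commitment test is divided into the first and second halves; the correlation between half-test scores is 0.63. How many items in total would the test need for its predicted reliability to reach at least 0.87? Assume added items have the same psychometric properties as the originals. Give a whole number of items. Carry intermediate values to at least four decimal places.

20

Corrected full-test reliability: r_full = 2 × 0.63 / (1 + 0.63) ≈ 0.7730
n = r_tgt(1 − r_full) / [r_full(1 − r_tgt)] = 0.87 × 0.2270 / (0.7730 × 0.13) ≈ 1.9653
Required items = 1.9653 × 10 = 19.65, so 20 items.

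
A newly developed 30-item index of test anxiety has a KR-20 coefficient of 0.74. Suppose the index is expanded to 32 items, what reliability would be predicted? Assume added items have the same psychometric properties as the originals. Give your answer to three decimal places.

0.752

n = 32/30 = 1.0667
r_new = (1.0667 × 0.74) / (1 + (1.0667 − 1) × 0.74)
r_new = 0.7894 / 1.0494 ≈ 0.7522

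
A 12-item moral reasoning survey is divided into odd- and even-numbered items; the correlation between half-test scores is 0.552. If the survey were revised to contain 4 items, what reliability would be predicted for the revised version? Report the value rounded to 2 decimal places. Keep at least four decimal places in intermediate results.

Full-test reliability from the split-half r: r_full = 2(0.552)/(1 + 0.552) = 0.7113
Length factor from 12 to 4 items: n = 4/12 = 0.3333
r_new = n·r_full / (1 + (n − 1)·r_full) = 0.2371 / 0.5258 ≈ 0.4509

0.45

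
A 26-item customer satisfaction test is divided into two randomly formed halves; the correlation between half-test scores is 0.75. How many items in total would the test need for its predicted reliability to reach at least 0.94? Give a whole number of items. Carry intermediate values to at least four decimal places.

r_full = 2(0.75)/(1 + 0.75) = 0.8571
n = r_tgt(1 − r_full) / [r_full(1 − r_tgt)] = 0.94 × 0.1429 / (0.8571 × 0.06) ≈ 2.6120
Items = 2.6120 × 26 ≈ 67.91 → 68

68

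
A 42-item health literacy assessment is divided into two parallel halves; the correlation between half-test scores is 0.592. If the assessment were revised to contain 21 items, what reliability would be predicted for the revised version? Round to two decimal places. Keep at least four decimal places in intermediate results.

Spearman-Brown correction (n = 2): r_full = 2·0.592/(1 + 0.592) = 0.7437
Length factor from 42 to 21 items: n = 21/42 = 0.5000
r_new = n·r_full / (1 + (n − 1)·r_full) = 0.3719 / 0.6281 ≈ 0.5921

0.59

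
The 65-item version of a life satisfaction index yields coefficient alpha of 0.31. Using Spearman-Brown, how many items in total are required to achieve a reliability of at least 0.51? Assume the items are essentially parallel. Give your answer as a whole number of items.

151

Rearranging the Spearman-Brown formula for n,
n = r_target (1 − r_old) / [ r_old (1 − r_target) ]
n = 0.51(1 − 0.31) / [0.31(1 − 0.51)]
n = 0.3519 / 0.1519 ≈ 2.3167
Items needed = n × 65 = 2.3167 × 65 ≈ 150.59 → round up to 151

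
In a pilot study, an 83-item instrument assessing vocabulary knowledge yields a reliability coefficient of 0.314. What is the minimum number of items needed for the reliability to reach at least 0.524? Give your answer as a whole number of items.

n = [0.524 × 0.686] / [0.314 × 0.476]
  = 0.359464 / 0.149464 = 2.4050
So the test needs 2.4050 × 83 ≈ 199.61 items; rounding up, 200.

200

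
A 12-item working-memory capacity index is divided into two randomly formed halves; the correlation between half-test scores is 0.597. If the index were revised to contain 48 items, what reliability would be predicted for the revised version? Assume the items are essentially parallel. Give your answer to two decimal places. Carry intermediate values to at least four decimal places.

0.92

First correct the split-half correlation to full-test reliability: r_full = 2 × 0.597 / (1 + 0.597) ≈ 0.7477
Length factor from 12 to 48 items: n = 48/12 = 4.0000
r_new = n·r_full / (1 + (n − 1)·r_full) = 2.9908 / 3.2431 ≈ 0.9222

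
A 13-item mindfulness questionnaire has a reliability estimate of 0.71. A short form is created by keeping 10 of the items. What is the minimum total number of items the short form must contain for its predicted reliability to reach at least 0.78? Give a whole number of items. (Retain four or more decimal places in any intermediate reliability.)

19

Short-form reliability: n = 10/13 = 0.7692; r_10 = n·r/(1+(n−1)r) ≈ 0.6532
Length factor from the short form to reach 0.78: n' = 0.78(1 − 0.6532) / [0.6532(1 − 0.78)] ≈ 1.8824
Total items = 1.8824 × 10 = 18.82, rounded up to 19.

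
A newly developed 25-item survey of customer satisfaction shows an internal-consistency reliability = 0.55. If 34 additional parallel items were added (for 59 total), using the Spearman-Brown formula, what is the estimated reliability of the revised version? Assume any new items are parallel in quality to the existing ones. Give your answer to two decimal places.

n = 59/25 = 2.36
Apply the Spearman-Brown prophecy formula, r' = nr / [1 + (n − 1)r]:
r_new = (2.36 × 0.55) / (1 + (2.36 − 1) × 0.55)
     = 1.2980 / 1.7480 = 0.7426

0.74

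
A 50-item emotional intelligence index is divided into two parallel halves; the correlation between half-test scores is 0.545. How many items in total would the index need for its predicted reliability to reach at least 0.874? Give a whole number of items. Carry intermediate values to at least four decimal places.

145

r_full = 2(0.545)/(1 + 0.545) = 0.7055
n = r_tgt(1 − r_full) / [r_full(1 − r_tgt)] = 0.874 × 0.2945 / (0.7055 × 0.126) ≈ 2.8955
Items = 2.8955 × 50 ≈ 144.78 → 145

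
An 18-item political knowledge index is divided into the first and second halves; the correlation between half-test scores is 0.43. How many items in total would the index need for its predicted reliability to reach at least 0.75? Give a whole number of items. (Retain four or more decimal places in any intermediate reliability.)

36

r_full = 2(0.43)/(1 + 0.43) = 0.6014
n = r_tgt(1 − r_full) / [r_full(1 − r_tgt)] = 0.75 × 0.3986 / (0.6014 × 0.25) ≈ 1.9884
Required items = 1.9884 × 18 = 35.79, so 36 items.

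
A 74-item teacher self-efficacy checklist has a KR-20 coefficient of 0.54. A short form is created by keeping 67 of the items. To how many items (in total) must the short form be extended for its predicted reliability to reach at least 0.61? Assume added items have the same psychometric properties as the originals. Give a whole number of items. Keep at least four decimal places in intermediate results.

First, r for the 67-item form: n = 67/74 = 0.9054, so r_67 = 0.9054·0.54/(1 + (0.9054 − 1)·0.54) = 0.5152
Length factor from the short form to reach 0.61: n' = 0.61(1 − 0.5152) / [0.5152(1 − 0.61)] ≈ 1.4718
Items = 1.4718 × 67 ≈ 98.61 → 99

99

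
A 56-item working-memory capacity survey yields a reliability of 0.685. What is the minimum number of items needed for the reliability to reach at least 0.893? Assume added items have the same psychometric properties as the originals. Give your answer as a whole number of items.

215

Invert Spearman-Brown to solve for n:
n = r_target (1 − r_old) / [ r_old (1 − r_target) ]
n = 0.893(1 − 0.685) / [0.685(1 − 0.893)]
  = 0.281295 / 0.073295 = 3.8378
So the test needs 3.8378 × 56 ≈ 214.92 items; rounding up, 215.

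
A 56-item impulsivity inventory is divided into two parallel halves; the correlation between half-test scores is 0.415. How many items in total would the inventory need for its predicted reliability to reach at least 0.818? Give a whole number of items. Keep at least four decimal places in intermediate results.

r_full = 2(0.415)/(1 + 0.415) = 0.5866
Solve Spearman-Brown for n: n = 0.818(1 − 0.5866) / [0.5866(1 − 0.818)] = 3.1675
Required items = 3.1675 × 56 = 177.38, so 178 items.

178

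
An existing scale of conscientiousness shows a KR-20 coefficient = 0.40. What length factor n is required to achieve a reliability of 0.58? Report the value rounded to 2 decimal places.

n = [0.58 × 0.60] / [0.40 × 0.42]
n = 0.3480 / 0.1680 ≈ 2.0714

2.07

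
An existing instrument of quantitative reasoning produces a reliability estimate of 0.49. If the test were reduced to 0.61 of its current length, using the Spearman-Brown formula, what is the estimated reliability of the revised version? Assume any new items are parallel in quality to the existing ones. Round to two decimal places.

Spearman-Brown: r_new = n·r / (1 + (n − 1)·r)
r_new = (0.61 × 0.49) / (1 + (0.61 − 1) × 0.49)
     = 0.2989 / 0.8089 = 0.3695

0.37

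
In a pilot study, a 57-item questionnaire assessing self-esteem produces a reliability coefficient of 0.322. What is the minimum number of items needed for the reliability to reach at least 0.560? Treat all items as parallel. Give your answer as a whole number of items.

153

n = 0.560(1 − 0.322) / [0.322(1 − 0.560)]
  = 0.379680 / 0.141680 = 2.6798
Items needed = n × 57 = 2.6798 × 57 ≈ 152.75 → round up to 153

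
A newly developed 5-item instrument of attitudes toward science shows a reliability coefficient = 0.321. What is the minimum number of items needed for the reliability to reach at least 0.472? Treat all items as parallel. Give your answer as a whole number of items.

10

Rearranging the Spearman-Brown formula for n,
n = r*(1 − r) / [ r (1 − r*) ]
n = 0.472(1 − 0.321) / [0.321(1 − 0.472)]
  = 0.320488 / 0.169488 = 1.8909
So the test needs 1.8909 × 5 ≈ 9.45 items; rounding up, 10.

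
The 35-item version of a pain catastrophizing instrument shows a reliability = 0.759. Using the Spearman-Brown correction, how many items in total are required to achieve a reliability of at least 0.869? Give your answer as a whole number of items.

74

Invert Spearman-Brown to solve for n:
n = r*(1 − r) / [ r (1 − r*) ]
n = 0.869(1 − 0.759) / [0.759(1 − 0.869)]
n = 0.209429 / 0.099429 ≈ 2.1063
So the test needs 2.1063 × 35 ≈ 73.72 items; rounding up, 74.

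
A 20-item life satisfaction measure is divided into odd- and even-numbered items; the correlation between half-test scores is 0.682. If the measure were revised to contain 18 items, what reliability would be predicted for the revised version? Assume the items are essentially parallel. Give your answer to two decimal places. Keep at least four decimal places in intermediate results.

First correct the split-half correlation to full-test reliability: r_full = 2 × 0.682 / (1 + 0.682) ≈ 0.8109
Length factor from 20 to 18 items: n = 18/20 = 0.9000
r_new = n·r_full / (1 + (n − 1)·r_full) = 0.7298 / 0.9189 ≈ 0.7942

0.79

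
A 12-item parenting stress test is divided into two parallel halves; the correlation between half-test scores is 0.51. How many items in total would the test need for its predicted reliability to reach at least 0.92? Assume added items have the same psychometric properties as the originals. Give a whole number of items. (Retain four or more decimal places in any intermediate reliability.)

67

r_full = 2(0.51)/(1 + 0.51) = 0.6755
Solve Spearman-Brown for n: n = 0.92(1 − 0.6755) / [0.6755(1 − 0.92)] = 5.5244
Items = 5.5244 × 12 ≈ 66.29 → 67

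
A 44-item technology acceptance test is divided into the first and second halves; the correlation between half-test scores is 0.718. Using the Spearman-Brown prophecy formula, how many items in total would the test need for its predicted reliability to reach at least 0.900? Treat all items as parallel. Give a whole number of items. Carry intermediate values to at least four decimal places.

Corrected full-test reliability: r_full = 2 × 0.718 / (1 + 0.718) ≈ 0.8359
n = r_tgt(1 − r_full) / [r_full(1 − r_tgt)] = 0.900 × 0.1641 / (0.8359 × 0.100) ≈ 1.7668
Required items = 1.7668 × 44 = 77.74, so 78 items.

78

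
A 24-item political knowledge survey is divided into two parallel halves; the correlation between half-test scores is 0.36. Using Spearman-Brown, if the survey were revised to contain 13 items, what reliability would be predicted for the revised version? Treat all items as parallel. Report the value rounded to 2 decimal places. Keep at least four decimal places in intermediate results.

First correct the split-half correlation to full-test reliability: r_full = 2 × 0.36 / (1 + 0.36) ≈ 0.5294
Length factor from 24 to 13 items: n = 13/24 = 0.5417
r_new = n·r_full / (1 + (n − 1)·r_full) = 0.2868 / 0.7574 ≈ 0.3787

0.38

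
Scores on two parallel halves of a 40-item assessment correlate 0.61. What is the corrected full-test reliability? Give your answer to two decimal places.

0.76

Apply the Spearman-Brown correction with n = 2:
r_full = 2(0.61) / (1 + 0.61)
       = 1.2200 / 1.6100 = 0.7578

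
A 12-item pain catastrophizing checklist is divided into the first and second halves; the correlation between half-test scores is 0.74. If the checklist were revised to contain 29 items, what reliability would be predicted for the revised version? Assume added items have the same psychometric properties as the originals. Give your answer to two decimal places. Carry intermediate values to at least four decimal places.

Full-test reliability from the split-half r: r_full = 2(0.74)/(1 + 0.74) = 0.8506
Then adjust to 29 items: n = 29/12 = 2.4167
r_new = n·r_full / (1 + (n − 1)·r_full) = 2.0556 / 2.2050 ≈ 0.9322

0.93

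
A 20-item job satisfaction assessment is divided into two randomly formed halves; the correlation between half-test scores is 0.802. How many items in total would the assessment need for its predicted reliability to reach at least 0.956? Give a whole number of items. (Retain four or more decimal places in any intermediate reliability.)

54

r_full = 2(0.802)/(1 + 0.802) = 0.8901
Solve Spearman-Brown for n: n = 0.956(1 − 0.8901) / [0.8901(1 − 0.956)] = 2.6827
Items = 2.6827 × 20 ≈ 53.65 → 54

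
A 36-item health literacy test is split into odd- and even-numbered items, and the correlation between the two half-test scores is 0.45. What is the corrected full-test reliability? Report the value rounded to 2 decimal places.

0.62

Apply the Spearman-Brown correction with n = 2:
r_full = 2r_hh / (1 + r_hh) = 2 × 0.45 / (1 + 0.45)
r_full = 0.9000 / 1.4500 ≈ 0.6207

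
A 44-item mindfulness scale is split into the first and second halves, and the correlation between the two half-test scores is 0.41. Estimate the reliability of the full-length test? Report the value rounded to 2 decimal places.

r_full = 2r_hh / (1 + r_hh) = 2 × 0.41 / (1 + 0.41)
       = 0.8200 / 1.4100 = 0.5816

0.58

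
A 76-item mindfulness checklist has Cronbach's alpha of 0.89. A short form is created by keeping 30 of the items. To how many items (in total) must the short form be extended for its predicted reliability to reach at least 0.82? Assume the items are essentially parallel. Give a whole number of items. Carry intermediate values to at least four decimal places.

43

First, r for the 30-item form: n = 30/76 = 0.3947, so r_30 = 0.3947·0.89/(1 + (0.3947 − 1)·0.89) = 0.7615
Then solve for n' with r_old = 0.7615, r_target = 0.82: n' = 0.82(1 − 0.7615)/[0.7615(1 − 0.82)] = 1.4268
Items = 1.4268 × 30 ≈ 42.80 → 43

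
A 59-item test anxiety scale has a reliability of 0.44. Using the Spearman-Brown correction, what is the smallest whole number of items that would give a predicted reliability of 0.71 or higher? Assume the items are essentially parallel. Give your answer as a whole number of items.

184

n = 0.71 × (1 − 0.44) / [ 0.44 × (1 − 0.71) ]
  = 0.3976 / 0.1276 = 3.1160
3.1160 × 59 = 183.84 → 184 items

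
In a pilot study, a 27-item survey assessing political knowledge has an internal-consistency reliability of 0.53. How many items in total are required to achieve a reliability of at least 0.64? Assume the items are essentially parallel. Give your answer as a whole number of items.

n = 0.64 × (1 − 0.53) / [ 0.53 × (1 − 0.64) ]
  = 0.3008 / 0.1908 = 1.5765
So the test needs 1.5765 × 27 ≈ 42.57 items; rounding up, 43.

43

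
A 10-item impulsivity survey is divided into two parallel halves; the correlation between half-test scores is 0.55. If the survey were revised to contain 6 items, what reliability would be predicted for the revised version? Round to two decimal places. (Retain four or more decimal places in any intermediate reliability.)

0.59

Spearman-Brown correction (n = 2): r_full = 2·0.55/(1 + 0.55) = 0.7097
Then adjust to 6 items: n = 6/10 = 0.6000
r_new = n·r_full / (1 + (n − 1)·r_full) = 0.4258 / 0.7161 ≈ 0.5946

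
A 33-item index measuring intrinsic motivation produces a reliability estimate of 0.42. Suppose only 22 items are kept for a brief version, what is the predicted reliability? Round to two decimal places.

Length ratio n = 22/33 = 0.6667
Apply the Spearman-Brown prophecy formula, r' = nr / [1 + (n − 1)r]:
r_new = (0.6667 × 0.42) / (1 + (0.6667 − 1) × 0.42)
r_new = 0.2800 / 0.8600 ≈ 0.3256

0.33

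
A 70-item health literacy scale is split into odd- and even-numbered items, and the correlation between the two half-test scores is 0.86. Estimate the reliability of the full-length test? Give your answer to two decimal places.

0.92

r_full = 2(0.86) / (1 + 0.86)
       = 1.7200 / 1.8600 = 0.9247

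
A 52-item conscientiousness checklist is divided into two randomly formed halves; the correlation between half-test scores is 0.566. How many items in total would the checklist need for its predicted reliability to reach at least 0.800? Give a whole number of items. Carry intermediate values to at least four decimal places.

80

r_full = 2(0.566)/(1 + 0.566) = 0.7229
n = r_tgt(1 − r_full) / [r_full(1 − r_tgt)] = 0.800 × 0.2771 / (0.7229 × 0.200) ≈ 1.5333
Required items = 1.5333 × 52 = 79.73, so 80 items.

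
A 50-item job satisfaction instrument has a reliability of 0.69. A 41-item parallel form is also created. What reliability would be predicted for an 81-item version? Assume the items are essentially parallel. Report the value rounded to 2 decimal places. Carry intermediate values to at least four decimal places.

0.78

The 41-item form is not needed; work directly from the 50-item form with n = 81/50 = 1.6200.
r_{81} = n·r / (1 + (n − 1)·r) = 1.1178 / 1.4278 ≈ 0.7829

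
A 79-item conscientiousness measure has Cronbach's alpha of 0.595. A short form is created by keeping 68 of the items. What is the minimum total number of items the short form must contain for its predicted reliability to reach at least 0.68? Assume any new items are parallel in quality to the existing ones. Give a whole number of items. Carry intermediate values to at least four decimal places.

First, r for the 68-item form: n = 68/79 = 0.8608, so r_68 = 0.8608·0.595/(1 + (0.8608 − 1)·0.595) = 0.5584
Then solve for n' with r_old = 0.5584, r_target = 0.68: n' = 0.68(1 − 0.5584)/[0.5584(1 − 0.68)] = 1.6805
Total items = 1.6805 × 68 = 114.27, rounded up to 115.

115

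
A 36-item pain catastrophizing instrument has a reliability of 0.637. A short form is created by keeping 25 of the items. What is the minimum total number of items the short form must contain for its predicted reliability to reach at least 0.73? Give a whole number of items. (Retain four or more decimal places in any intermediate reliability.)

Short-form reliability: n = 25/36 = 0.6944; r_25 = n·r/(1+(n−1)r) ≈ 0.5493
Then solve for n' with r_old = 0.5493, r_target = 0.73: n' = 0.73(1 − 0.5493)/[0.5493(1 − 0.73)] = 2.2184
Items = 2.2184 × 25 ≈ 55.46 → 56

56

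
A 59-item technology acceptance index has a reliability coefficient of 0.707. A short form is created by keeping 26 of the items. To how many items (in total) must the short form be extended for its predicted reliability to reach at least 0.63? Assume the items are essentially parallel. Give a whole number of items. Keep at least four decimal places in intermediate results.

42

First, r for the 26-item form: n = 26/59 = 0.4407, so r_26 = 0.4407·0.707/(1 + (0.4407 − 1)·0.707) = 0.5154
Length factor from the short form to reach 0.63: n' = 0.63(1 − 0.5154) / [0.5154(1 − 0.63)] ≈ 1.6010
Items = 1.6010 × 26 ≈ 41.63 → 42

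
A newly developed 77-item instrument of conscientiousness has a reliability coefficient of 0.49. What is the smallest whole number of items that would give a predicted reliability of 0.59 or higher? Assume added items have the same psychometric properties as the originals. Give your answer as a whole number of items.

n = 0.59 × (1 − 0.49) / [ 0.49 × (1 − 0.59) ]
n = 0.3009 / 0.2009 ≈ 1.4978
So the test needs 1.4978 × 77 ≈ 115.33 items; rounding up, 116.

116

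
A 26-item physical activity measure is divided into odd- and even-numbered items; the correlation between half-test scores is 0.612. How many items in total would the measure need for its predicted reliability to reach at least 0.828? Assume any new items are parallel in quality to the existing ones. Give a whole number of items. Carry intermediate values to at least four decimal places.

40

Corrected full-test reliability: r_full = 2 × 0.612 / (1 + 0.612) ≈ 0.7593
n = r_tgt(1 − r_full) / [r_full(1 − r_tgt)] = 0.828 × 0.2407 / (0.7593 × 0.172) ≈ 1.5260
Items = 1.5260 × 26 ≈ 39.68 → 40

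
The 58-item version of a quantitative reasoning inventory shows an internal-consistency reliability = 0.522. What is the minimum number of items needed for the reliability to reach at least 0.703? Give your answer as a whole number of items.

Invert Spearman-Brown to solve for n:
n = r_target (1 − r_old) / [ r_old (1 − r_target) ]
n = 0.703 × (1 − 0.522) / [ 0.522 × (1 − 0.703) ]
  = 0.336034 / 0.155034 = 2.1675
So the test needs 2.1675 × 58 ≈ 125.72 items; rounding up, 126.

126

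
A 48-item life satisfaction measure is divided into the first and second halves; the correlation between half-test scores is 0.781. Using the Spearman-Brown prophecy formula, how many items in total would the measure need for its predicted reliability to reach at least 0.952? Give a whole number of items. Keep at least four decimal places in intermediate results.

Corrected full-test reliability: r_full = 2 × 0.781 / (1 + 0.781) ≈ 0.8770
n = r_tgt(1 − r_full) / [r_full(1 − r_tgt)] = 0.952 × 0.1230 / (0.8770 × 0.048) ≈ 2.7816
Items = 2.7816 × 48 ≈ 133.52 → 134

134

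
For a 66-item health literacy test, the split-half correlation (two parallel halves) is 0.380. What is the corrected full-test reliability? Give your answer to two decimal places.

0.55

The full test is twice the length of either half (n = 2).
r_full = 2r_hh / (1 + r_hh) = 2 × 0.380 / (1 + 0.380)
r_full = 0.7600 / 1.3800 ≈ 0.5507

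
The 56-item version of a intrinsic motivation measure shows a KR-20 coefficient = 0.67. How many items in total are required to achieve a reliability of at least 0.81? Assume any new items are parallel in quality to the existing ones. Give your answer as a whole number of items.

118

Spearman-Brown solved for the length factor n:
n = r_target (1 − r_old) / [ r_old (1 − r_target) ]
n = 0.81 × (1 − 0.67) / [ 0.67 × (1 − 0.81) ]
n = 0.2673 / 0.1273 ≈ 2.0998
Items needed = n × 56 = 2.0998 × 56 ≈ 117.59 → round up to 118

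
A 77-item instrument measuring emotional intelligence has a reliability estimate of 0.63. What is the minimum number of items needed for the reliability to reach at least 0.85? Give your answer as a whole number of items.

257

Spearman-Brown solved for the length factor n:
n = r*(1 − r) / [ r (1 − r*) ]
n = 0.85 × (1 − 0.63) / [ 0.63 × (1 − 0.85) ]
n = 0.3145 / 0.0945 ≈ 3.3280
Items needed = n × 77 = 3.3280 × 77 ≈ 256.26 → round up to 257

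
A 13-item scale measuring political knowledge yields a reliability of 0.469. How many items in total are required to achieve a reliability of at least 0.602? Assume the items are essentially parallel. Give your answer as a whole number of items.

23

Invert Spearman-Brown to solve for n:
n = r*(1 − r) / [ r (1 − r*) ]
n = [0.602 × 0.531] / [0.469 × 0.398]
  = 0.319662 / 0.186662 = 1.7125
Items needed = n × 13 = 1.7125 × 13 ≈ 22.26 → round up to 23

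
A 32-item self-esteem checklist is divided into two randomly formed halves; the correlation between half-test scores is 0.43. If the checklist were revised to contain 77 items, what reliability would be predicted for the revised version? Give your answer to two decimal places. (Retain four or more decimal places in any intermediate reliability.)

0.78

First correct the split-half correlation to full-test reliability: r_full = 2 × 0.43 / (1 + 0.43) ≈ 0.6014
Length factor from 32 to 77 items: n = 77/32 = 2.4062
r_new = n·r_full / (1 + (n − 1)·r_full) = 1.4471 / 1.8457 ≈ 0.7840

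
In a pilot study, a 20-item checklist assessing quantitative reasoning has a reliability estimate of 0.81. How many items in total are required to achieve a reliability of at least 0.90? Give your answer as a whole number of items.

43

Rearranging the Spearman-Brown formula for n,
n = r_target (1 − r_old) / [ r_old (1 − r_target) ]
n = 0.90(1 − 0.81) / [0.81(1 − 0.90)]
n = 0.1710 / 0.0810 ≈ 2.1111
So the test needs 2.1111 × 20 ≈ 42.22 items; rounding up, 43.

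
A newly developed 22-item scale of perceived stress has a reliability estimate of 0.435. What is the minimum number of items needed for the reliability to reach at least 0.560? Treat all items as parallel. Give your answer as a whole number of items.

37

Rearranging the Spearman-Brown formula for n,
n = r_target (1 − r_old) / [ r_old (1 − r_target) ]
n = 0.560(1 − 0.435) / [0.435(1 − 0.560)]
  = 0.316400 / 0.191400 = 1.6531
Items needed = n × 22 = 1.6531 × 22 ≈ 36.37 → round up to 37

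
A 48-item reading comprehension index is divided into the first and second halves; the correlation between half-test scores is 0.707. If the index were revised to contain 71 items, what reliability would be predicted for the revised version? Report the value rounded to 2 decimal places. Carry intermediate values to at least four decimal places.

Full-test reliability from the split-half r: r_full = 2(0.707)/(1 + 0.707) = 0.8284
Length factor from 48 to 71 items: n = 71/48 = 1.4792
r_new = n·r_full / (1 + (n − 1)·r_full) = 1.2254 / 1.3970 ≈ 0.8772

0.88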